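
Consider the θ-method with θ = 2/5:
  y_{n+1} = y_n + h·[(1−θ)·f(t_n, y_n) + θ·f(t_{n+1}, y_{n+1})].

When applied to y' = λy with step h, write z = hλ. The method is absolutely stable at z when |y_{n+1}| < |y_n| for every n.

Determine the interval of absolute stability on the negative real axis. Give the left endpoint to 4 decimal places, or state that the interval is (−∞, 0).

(-10.0000, 0).

Set f=λy, z=hλ:
  y_{n+1} = y_n + z·[3/5·y_n + 2/5·y_{n+1}] ⇒ (1 − 2/5z)y_{n+1} = (1 + 3/5z)y_n
  Hence R(z) = (1 + 3/5z)/(1 − 2/5z).

Boundary: |R(x)|=1, x<0.
x=-0.41: |R|=0.6478
R=−1: 1+3/5x = −1+2/5x ⇒ -1/5x=2 ⇒ x=2/(-1/5)=-10.0000
Confirm numerically:
  x=-9.142: |R|=0.96315 <1
  x=-6.770: |R|=0.82578 <1
  x=-6.711: |R|=0.82146 <1
  x=-6.473: |R|=0.80347 <1
  x=-10.461: |R|=1.01778 >1
  x=-10.424: |R|=1.01640 >1
  x=-10.230: |R|=1.00903 >1
Stable set (-10.0000, 0).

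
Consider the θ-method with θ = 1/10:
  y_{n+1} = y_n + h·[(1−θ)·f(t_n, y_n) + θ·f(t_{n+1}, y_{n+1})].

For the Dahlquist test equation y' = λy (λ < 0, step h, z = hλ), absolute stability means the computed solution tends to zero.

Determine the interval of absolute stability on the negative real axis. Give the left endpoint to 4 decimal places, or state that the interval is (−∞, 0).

Test eqn y'=λy, z=hλ:
  y_{n+1} = y_n + z·[9/10·y_n + 1/10·y_{n+1}] ⇒ (1 − 1/10z)y_{n+1} = (1 + 9/10z)y_n
  R(z) = (1 + 9/10z)/(1 − 1/10z).

Boundary: |R(x)|=1, x<0.
x=-0.7: |R|=0.3458
R=−1: 1+9/10x = −1+1/10x ⇒ -4/5x=2 ⇒ x=2/(-4/5)=-2.5000
Confirm numerically:
  x=-1.946: |R|=0.62900 <1
  x=-1.558: |R|=0.34798 <1
  x=-1.510: |R|=0.31190 <1
  x=-2.995: |R|=1.30473 >1
  x=-2.939: |R|=1.27143 >1
  x=-2.904: |R|=1.25046 >1
Stable set (-2.5000, 0).

(-2.5000, 0).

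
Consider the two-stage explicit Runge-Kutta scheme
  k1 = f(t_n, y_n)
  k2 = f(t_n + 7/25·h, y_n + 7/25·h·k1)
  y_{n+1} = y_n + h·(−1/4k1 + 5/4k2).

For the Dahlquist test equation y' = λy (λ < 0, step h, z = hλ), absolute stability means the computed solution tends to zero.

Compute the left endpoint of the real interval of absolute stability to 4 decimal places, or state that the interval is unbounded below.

z* = -2.8571.

With y'=λy (z=hλ):
  k1=λy_n ⇒ h·k1=z·y_n;  k2=λ(1+7/25z)y_n ⇒ h·k2=z(1+7/25z)y_n
  y_{n+1}/y_n = 1 − 1/4z + 5/4z(1+7/25z) = 1 + z + 7/20z²
  R(z) = 1 + z + 7/20z².

Boundary: |R(x)|=1, x<0.
x=-0.69: |R|=0.4766
R=1: x+7/20x²=0 ⇒ x=−20/7=-2.8571; min R=1−1/(4·7/20)=0.2857>−1
Confirm numerically:
  x=-2.560: |R|=0.73376 <1
  x=-2.496: |R|=0.68451 <1
  x=-2.330: |R|=0.57011 <1
  x=-1.149: |R|=0.31307 <1
  x=-3.421: |R|=1.67513 >1
  x=-3.143: |R|=1.31446 >1
  x=-3.029: |R|=1.18219 >1
Stable set (-2.8571, 0).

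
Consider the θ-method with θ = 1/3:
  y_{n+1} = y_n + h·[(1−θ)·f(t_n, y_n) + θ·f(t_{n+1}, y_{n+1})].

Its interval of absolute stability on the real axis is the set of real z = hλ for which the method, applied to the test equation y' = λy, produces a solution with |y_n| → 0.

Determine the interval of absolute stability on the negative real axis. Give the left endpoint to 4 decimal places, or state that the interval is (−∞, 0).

z∈(-6.0000,0).

On y'=λy, z=hλ:
  y_{n+1} = y_n + z·[2/3·y_n + 1/3·y_{n+1}] ⇒ (1 − 1/3z)y_{n+1} = (1 + 2/3z)y_n
  Hence R(z) = (1 + 2/3z)/(1 − 1/3z).

Find x<0 with |R(x)|<1.
x=-0.32: |R|=0.7108
R=−1: 1+2/3x = −1+1/3x ⇒ -1/3x=2 ⇒ x=2/(-1/3)=-6.0000
Confirm numerically:
  x=-5.842: |R|=0.98213 <1
  x=-5.731: |R|=0.96919 <1
  x=-4.220: |R|=0.75346 <1
  x=-4.205: |R|=0.75087 <1
  x=-6.501: |R|=1.05273 >1
  x=-6.217: |R|=1.02354 >1
  x=-6.065: |R|=1.00717 >1
So |R|<1 on (-6.0000, 0).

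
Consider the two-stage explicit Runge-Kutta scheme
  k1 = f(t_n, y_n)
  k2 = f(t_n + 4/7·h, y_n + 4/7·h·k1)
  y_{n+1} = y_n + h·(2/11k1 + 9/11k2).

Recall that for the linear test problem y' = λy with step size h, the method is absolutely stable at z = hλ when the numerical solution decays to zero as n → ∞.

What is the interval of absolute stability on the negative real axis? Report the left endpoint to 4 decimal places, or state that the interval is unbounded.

With y'=λy (z=hλ):
  k1=λy_n ⇒ h·k1=z·y_n;  k2=λ(1+4/7z)y_n ⇒ h·k2=z(1+4/7z)y_n
  y_{n+1}/y_n = 1 + 2/11z + 9/11z(1+4/7z) = 1 + z + 36/77z²
  ⇒ R(z) = 1 + z + 36/77z².

Solve |R(x)|<1 on ℝ⁻.
x=-1.4: |R|=0.5164
R=1: x+36/77x²=0 ⇒ x=−77/36=-2.1389; min R=1−1/(4·36/77)=0.4653>−1
Confirm numerically:
  x=-2.101: |R|=0.96278 <1
  x=-1.678: |R|=0.63842 <1
  x=-1.159: |R|=0.46903 <1
  x=-2.603: |R|=1.56482 >1
  x=-2.563: |R|=1.50821 >1
  x=-2.186: |R|=1.04815 >1
Stable set (-2.1389, 0).

(-2.1389, 0).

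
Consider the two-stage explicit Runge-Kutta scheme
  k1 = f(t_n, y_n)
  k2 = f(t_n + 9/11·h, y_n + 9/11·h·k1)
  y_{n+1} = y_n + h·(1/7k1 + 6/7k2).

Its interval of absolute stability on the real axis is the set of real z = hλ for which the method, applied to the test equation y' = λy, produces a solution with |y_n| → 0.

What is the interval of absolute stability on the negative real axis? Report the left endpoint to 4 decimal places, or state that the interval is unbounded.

With y'=λy (z=hλ):
  k1=λy_n ⇒ h·k1=z·y_n;  k2=λ(1+9/11z)y_n ⇒ h·k2=z(1+9/11z)y_n
  y_{n+1}/y_n = 1 + 1/7z + 6/7z(1+9/11z) = 1 + z + 54/77z²
  so R(z) = 1 + z + 54/77z².

Boundary: |R(x)|=1, x<0.
x=-1.74: |R|=1.3833
R=1: x+54/77x²=0 ⇒ x=−77/54=-1.4259; min R=1−1/(4·54/77)=0.6435>−1
Confirm numerically:
  x=-1.280: |R|=0.86901 <1
  x=-1.233: |R|=0.83318 <1
  x=-0.944: |R|=0.68095 <1
  x=-1.914: |R|=1.65513 >1
  x=-1.569: |R|=1.15743 >1
  x=-1.540: |R|=1.12320 >1
Stable set (-1.4259, 0).

(-1.4259, 0).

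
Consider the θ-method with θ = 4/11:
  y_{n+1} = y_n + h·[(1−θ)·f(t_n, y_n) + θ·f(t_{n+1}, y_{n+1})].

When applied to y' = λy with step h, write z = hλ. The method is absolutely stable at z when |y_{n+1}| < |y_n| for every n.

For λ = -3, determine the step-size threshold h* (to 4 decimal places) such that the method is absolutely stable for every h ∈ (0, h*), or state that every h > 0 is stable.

(-7.3333,0); λ=-3 ⇒ h* = (22/3)/3 = 2.4444.

Test eqn y'=λy, z=hλ:
  y_{n+1} = y_n + z·[7/11·y_n + 4/11·y_{n+1}] ⇒ (1 − 4/11z)y_{n+1} = (1 + 7/11z)y_n
  ⇒ R(z) = (1 + 7/11z)/(1 − 4/11z).

Need |R(x)|<1, x<0.
x=-0.8: |R|=0.3803
R=−1: 1+7/11x = −1+4/11x ⇒ -3/11x=2 ⇒ x=2/(-3/11)=-7.3333
Confirm numerically:
  x=-6.171: |R|=0.90228 <1
  x=-6.162: |R|=0.90143 <1
  x=-4.194: |R|=0.66093 <1
  x=-3.950: |R|=0.62127 <1
  x=-7.915: |R|=1.04090 >1
  x=-7.848: |R|=1.03642 >1
  x=-7.781: |R|=1.03188 >1
So |R|<1 on (-7.3333, 0).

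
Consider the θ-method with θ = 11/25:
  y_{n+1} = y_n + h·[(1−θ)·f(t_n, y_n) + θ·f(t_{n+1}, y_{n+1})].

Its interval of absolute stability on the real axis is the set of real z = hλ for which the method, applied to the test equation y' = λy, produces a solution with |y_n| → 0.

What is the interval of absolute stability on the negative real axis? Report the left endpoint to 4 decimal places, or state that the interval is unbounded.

On y'=λy, z=hλ:
  y_{n+1} = y_n + z·[14/25·y_n + 11/25·y_{n+1}] ⇒ (1 − 11/25z)y_{n+1} = (1 + 14/25z)y_n
  ⇒ R(z) = (1 + 14/25z)/(1 − 11/25z).

Find x<0 with |R(x)|<1.
x=-1.71: |R|=0.0242
R=−1: 1+14/25x = −1+11/25x ⇒ -3/25x=2 ⇒ x=2/(-3/25)=-16.6667
Confirm numerically:
  x=-14.373: |R|=0.96242 <1
  x=-12.060: |R|=0.91234 <1
  x=-6.953: |R|=0.71285 <1
  x=-17.206: |R|=1.00755 >1
  x=-16.833: |R|=1.00237 >1
So |R|<1 on (-16.6667, 0).

z∈(-16.6667,0).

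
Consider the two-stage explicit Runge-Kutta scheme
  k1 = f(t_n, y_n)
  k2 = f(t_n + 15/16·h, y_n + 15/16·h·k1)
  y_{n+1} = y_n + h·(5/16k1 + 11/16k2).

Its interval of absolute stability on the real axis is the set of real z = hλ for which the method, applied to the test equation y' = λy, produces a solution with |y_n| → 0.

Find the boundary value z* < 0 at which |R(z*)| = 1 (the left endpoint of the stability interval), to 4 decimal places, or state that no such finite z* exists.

z* = -1.5515.

On y'=λy, z=hλ:
  k1=λy_n ⇒ h·k1=z·y_n;  k2=λ(1+15/16z)y_n ⇒ h·k2=z(1+15/16z)y_n
  y_{n+1}/y_n = 1 + 5/16z + 11/16z(1+15/16z) = 1 + z + 165/256z²
  R(z) = 1 + z + 165/256z².

Find x<0 with |R(x)|<1.
x=-1.59: |R|=1.0394
R=1: x+165/256x²=0 ⇒ x=−256/165=-1.5515; min R=1−1/(4·165/256)=0.6121>−1
Confirm numerically:
  x=-0.727: |R|=0.61365 <1
  x=-0.720: |R|=0.61413 <1
  x=-0.710: |R|=0.61491 <1
  x=-2.141: |R|=1.81345 >1
  x=-1.863: |R|=1.37402 >1
  x=-1.711: |R|=1.17588 >1
Stable set (-1.5515, 0).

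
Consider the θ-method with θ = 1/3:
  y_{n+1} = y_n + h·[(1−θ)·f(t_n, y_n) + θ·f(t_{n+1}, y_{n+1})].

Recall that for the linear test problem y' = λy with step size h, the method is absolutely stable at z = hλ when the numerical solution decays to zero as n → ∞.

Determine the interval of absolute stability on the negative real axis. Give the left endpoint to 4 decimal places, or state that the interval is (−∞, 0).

z∈(-6.0000,0).

With y'=λy (z=hλ):
  y_{n+1} = y_n + z·[2/3·y_n + 1/3·y_{n+1}] ⇒ (1 − 1/3z)y_{n+1} = (1 + 2/3z)y_n
  so R(z) = (1 + 2/3z)/(1 − 1/3z).

Boundary: |R(x)|=1, x<0.
x=-1.53: |R|=0.0132
R=−1: 1+2/3x = −1+1/3x ⇒ -1/3x=2 ⇒ x=2/(-1/3)=-6.0000
Confirm numerically:
  x=-4.804: |R|=0.84675 <1
  x=-4.114: |R|=0.73489 <1
  x=-2.661: |R|=0.41017 <1
  x=-6.571: |R|=1.05966 >1
  x=-6.407: |R|=1.04327 >1
  x=-6.158: |R|=1.01725 >1
Stable set (-6.0000, 0).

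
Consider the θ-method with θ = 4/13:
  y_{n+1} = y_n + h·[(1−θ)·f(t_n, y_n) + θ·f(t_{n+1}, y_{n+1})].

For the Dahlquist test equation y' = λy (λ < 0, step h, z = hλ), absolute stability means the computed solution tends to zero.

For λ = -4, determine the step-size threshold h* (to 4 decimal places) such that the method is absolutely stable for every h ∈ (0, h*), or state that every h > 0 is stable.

(-5.2000,0); λ=-4 ⇒ h* = (26/5)/4 = 1.3000.

Set f=λy, z=hλ:
  y_{n+1} = y_n + z·[9/13·y_n + 4/13·y_{n+1}] ⇒ (1 − 4/13z)y_{n+1} = (1 + 9/13z)y_n
  Hence R(z) = (1 + 9/13z)/(1 − 4/13z).

Need |R(x)|<1, x<0.
x=-0.62: |R|=0.4793
R=−1: 1+9/13x = −1+4/13x ⇒ -5/13x=2 ⇒ x=2/(-5/13)=-5.2000
Confirm numerically:
  x=-4.783: |R|=0.93511 <1
  x=-3.968: |R|=0.78664 <1
  x=-2.902: |R|=0.53308 <1
  x=-2.227: |R|=0.32148 <1
  x=-5.631: |R|=1.06066 >1
  x=-5.394: |R|=1.02805 >1
Interval (-5.2000, 0).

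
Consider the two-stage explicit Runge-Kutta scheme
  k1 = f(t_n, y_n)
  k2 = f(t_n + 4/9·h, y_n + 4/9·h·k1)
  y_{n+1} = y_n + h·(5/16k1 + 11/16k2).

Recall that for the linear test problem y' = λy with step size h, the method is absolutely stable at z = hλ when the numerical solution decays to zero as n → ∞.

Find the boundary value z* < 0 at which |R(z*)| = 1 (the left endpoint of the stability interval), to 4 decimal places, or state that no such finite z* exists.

Test eqn y'=λy, z=hλ:
  k1=λy_n ⇒ h·k1=z·y_n;  k2=λ(1+4/9z)y_n ⇒ h·k2=z(1+4/9z)y_n
  y_{n+1}/y_n = 1 + 5/16z + 11/16z(1+4/9z) = 1 + z + 11/36z²
  Hence R(z) = 1 + z + 11/36z².

Boundary: |R(x)|=1, x<0.
x=-1.43: |R|=0.1948
R=1: x+11/36x²=0 ⇒ x=−36/11=-3.2727; min R=1−1/(4·11/36)=0.1818>−1
Confirm numerically:
  x=-2.956: |R|=0.71392 <1
  x=-2.887: |R|=0.65973 <1
  x=-1.864: |R|=0.19765 <1
  x=-3.754: |R|=1.55205 >1
  x=-3.741: |R|=1.53527 >1
  x=-3.706: |R|=1.49063 >1
Interval (-3.2727, 0).

z* = -3.2727.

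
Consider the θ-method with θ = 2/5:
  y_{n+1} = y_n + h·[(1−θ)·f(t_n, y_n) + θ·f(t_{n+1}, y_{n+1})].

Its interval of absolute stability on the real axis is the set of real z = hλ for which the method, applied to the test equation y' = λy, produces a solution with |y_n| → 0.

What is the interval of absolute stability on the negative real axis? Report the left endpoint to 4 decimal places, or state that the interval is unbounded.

With y'=λy (z=hλ):
  y_{n+1} = y_n + z·[3/5·y_n + 2/5·y_{n+1}] ⇒ (1 − 2/5z)y_{n+1} = (1 + 3/5z)y_n
  R(z) = (1 + 3/5z)/(1 − 2/5z).

Solve |R(x)|<1 on ℝ⁻.
x=-1.68: |R|=0.0048
R=−1: 1+3/5x = −1+2/5x ⇒ -1/5x=2 ⇒ x=2/(-1/5)=-10.0000
Confirm numerically:
  x=-8.596: |R|=0.93673 <1
  x=-7.129: |R|=0.85092 <1
  x=-6.908: |R|=0.83567 <1
  x=-10.237: |R|=1.00930 >1
  x=-10.207: |R|=1.00815 >1
So |R|<1 on (-10.0000, 0).

z∈(-10.0000,0).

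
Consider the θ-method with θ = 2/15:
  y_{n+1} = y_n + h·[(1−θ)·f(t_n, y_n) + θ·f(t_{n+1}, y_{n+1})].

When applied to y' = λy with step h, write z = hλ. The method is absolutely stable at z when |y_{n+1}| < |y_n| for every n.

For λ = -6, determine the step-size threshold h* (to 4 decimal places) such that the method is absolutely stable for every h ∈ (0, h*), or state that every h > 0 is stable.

(-2.7273,0); λ=-6 ⇒ h* = (30/11)/6 = 0.4545.

Test eqn y'=λy, z=hλ:
  y_{n+1} = y_n + z·[13/15·y_n + 2/15·y_{n+1}] ⇒ (1 − 2/15z)y_{n+1} = (1 + 13/15z)y_n
  so R(z) = (1 + 13/15z)/(1 − 2/15z).

Find x<0 with |R(x)|<1.
x=-0.9: |R|=0.1964
R=−1: 1+13/15x = −1+2/15x ⇒ -11/15x=2 ⇒ x=2/(-11/15)=-2.7273
Confirm numerically:
  x=-2.668: |R|=0.96794 <1
  x=-2.599: |R|=0.93014 <1
  x=-2.299: |R|=0.75962 <1
  x=-1.964: |R|=0.55642 <1
  x=-3.171: |R|=1.22870 >1
  x=-2.932: |R|=1.10794 >1
Stable set (-2.7273, 0).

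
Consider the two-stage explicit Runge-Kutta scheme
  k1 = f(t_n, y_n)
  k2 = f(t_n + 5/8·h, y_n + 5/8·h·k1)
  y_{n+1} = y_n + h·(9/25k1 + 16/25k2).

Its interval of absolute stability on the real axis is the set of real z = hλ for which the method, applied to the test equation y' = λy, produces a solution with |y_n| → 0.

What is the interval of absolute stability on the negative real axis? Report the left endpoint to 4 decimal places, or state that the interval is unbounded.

z∈(-2.5000,0).

Set f=λy, z=hλ:
  k1=λy_n ⇒ h·k1=z·y_n;  k2=λ(1+5/8z)y_n ⇒ h·k2=z(1+5/8z)y_n
  y_{n+1}/y_n = 1 + 9/25z + 16/25z(1+5/8z) = 1 + z + 2/5z²
  ⇒ R(z) = 1 + z + 2/5z².

Boundary: |R(x)|=1, x<0.
x=-1.68: |R|=0.4490
R=1: x+2/5x²=0 ⇒ x=−5/2=-2.5000; min R=1−1/(4·2/5)=0.3750>−1
Confirm numerically:
  x=-1.929: |R|=0.55942 <1
  x=-1.909: |R|=0.54871 <1
  x=-1.573: |R|=0.41673 <1
  x=-1.036: |R|=0.39332 <1
  x=-3.006: |R|=1.60841 >1
  x=-2.858: |R|=1.40927 >1
  x=-2.606: |R|=1.11049 >1
Stable set (-2.5000, 0).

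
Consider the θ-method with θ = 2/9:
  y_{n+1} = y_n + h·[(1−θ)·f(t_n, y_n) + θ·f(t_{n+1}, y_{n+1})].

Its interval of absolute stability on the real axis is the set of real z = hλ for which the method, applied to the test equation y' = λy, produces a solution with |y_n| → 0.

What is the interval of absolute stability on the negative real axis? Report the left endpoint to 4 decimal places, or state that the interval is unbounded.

Test eqn y'=λy, z=hλ:
  y_{n+1} = y_n + z·[7/9·y_n + 2/9·y_{n+1}] ⇒ (1 − 2/9z)y_{n+1} = (1 + 7/9z)y_n
  R(z) = (1 + 7/9z)/(1 − 2/9z).

Need |R(x)|<1, x<0.
x=-0.88: |R|=0.2639
R=−1: 1+7/9x = −1+2/9x ⇒ -5/9x=2 ⇒ x=2/(-5/9)=-3.6000
Confirm numerically:
  x=-3.404: |R|=0.93801 <1
  x=-3.341: |R|=0.91742 <1
  x=-2.946: |R|=0.78042 <1
  x=-1.494: |R|=0.12162 <1
  x=-4.077: |R|=1.13903 >1
  x=-3.743: |R|=1.04337 >1
Stable set (-3.6000, 0).

(-3.6000, 0).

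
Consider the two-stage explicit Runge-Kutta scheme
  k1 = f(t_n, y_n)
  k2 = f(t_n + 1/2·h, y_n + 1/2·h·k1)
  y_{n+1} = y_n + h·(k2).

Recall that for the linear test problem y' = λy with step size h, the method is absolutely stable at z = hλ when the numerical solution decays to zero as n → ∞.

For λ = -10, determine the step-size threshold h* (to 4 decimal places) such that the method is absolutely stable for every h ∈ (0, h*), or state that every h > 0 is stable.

With y'=λy (z=hλ):
  k1=λy_n ⇒ h·k1=z·y_n;  k2=λ(1+1/2z)y_n ⇒ h·k2=z(1+1/2z)y_n
  y_{n+1}/y_n = 1 + z(1+1/2z) = 1 + z + 1/2z²
  R(z) = 1 + z + 1/2z².

Need |R(x)|<1, x<0.
x=-0.95: |R|=0.5012
R=1: x+1/2x²=0 ⇒ x=−2=-2.0000; min R=1−1/(4·1/2)=0.5000>−1
Confirm numerically:
  x=-1.835: |R|=0.84861 <1
  x=-1.485: |R|=0.61761 <1
  x=-1.349: |R|=0.56090 <1
  x=-0.848: |R|=0.51155 <1
  x=-2.519: |R|=1.65368 >1
  x=-2.143: |R|=1.15322 >1
  x=-2.052: |R|=1.05335 >1
Stable set (-2.0000, 0).

(-2.0000,0); λ=-10 ⇒ h* = (2)/10 = 0.2000.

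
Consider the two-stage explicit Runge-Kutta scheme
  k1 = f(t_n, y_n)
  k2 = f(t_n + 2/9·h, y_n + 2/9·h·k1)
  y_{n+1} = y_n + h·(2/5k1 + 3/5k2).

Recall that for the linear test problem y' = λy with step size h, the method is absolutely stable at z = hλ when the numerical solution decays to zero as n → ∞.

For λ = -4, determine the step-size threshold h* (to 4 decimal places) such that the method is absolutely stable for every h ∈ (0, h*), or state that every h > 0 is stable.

On y'=λy, z=hλ:
  k1=λy_n ⇒ h·k1=z·y_n;  k2=λ(1+2/9z)y_n ⇒ h·k2=z(1+2/9z)y_n
  y_{n+1}/y_n = 1 + 2/5z + 3/5z(1+2/9z) = 1 + z + 2/15z²
  so R(z) = 1 + z + 2/15z².

Need |R(x)|<1, x<0.
x=-0.93: |R|=0.1853
R=1: x+2/15x²=0 ⇒ x=−15/2=-7.5000; min R=1−1/(4·2/15)=-0.8750>−1
Confirm numerically:
  x=-6.880: |R|=0.43125 <1
  x=-5.658: |R|=0.38960 <1
  x=-5.296: |R|=0.55632 <1
  x=-3.547: |R|=0.86951 <1
  x=-7.669: |R|=1.17281 >1
  x=-7.653: |R|=1.15612 >1
  x=-7.571: |R|=1.07167 >1
Stable set (-7.5000, 0).

(-7.5000,0); λ=-4 ⇒ h* = (15/2)/4 = 1.8750.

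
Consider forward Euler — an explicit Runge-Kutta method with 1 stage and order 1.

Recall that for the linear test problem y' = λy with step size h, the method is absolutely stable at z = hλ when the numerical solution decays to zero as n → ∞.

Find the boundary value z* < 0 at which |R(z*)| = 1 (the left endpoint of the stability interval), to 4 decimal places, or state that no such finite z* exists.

z* = -2.0000.

With y'=λy (z=hλ):
  order 1, 1-stage ⇒ R(z)=1+z
  (e.g. R(-0.74)=0.26000, |R|=0.26000)

Need |R(x)|<1, x<0.
x=-0.74: |R|=0.2600
|R(-2.21)|=1.2100 |R(-1.51)|=0.5100 |R(-0.75)|=0.2500
Bisect:
  x_lo=-2.5173 |R|=1.5173  x_hi=-0.3121 |R|=0.6879
  mid=-1.41471 |R|=0.41471 →hi
  mid=-1.96601 |R|=0.96601 →hi
  mid=-2.24165 |R|=1.24165 →lo
  mid=-2.10383 |R|=1.10383 →lo
  mid=-2.03492 |R|=1.03492 →lo
  mid=-2.00046 |R|=1.00046 →lo
  mid=-1.98323 |R|=0.98323 →hi
  mid=-1.99185 |R|=0.99185 →hi
  ...
  [-2.00006,-1.99992] ⇒ x*=-2.0000
So |R|<1 on (-2.0000, 0).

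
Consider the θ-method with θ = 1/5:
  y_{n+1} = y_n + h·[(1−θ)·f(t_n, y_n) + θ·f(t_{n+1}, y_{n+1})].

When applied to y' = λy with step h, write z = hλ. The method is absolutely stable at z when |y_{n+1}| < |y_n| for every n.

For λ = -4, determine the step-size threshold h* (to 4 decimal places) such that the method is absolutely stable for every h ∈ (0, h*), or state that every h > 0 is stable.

(-3.3333,0); λ=-4 ⇒ h* = (10/3)/4 = 0.8333.

Test eqn y'=λy, z=hλ:
  y_{n+1} = y_n + z·[4/5·y_n + 1/5·y_{n+1}] ⇒ (1 − 1/5z)y_{n+1} = (1 + 4/5z)y_n
  R(z) = (1 + 4/5z)/(1 − 1/5z).

Find x<0 with |R(x)|<1.
x=-1.26: |R|=0.0064
R=−1: 1+4/5x = −1+1/5x ⇒ -3/5x=2 ⇒ x=2/(-3/5)=-3.3333
Confirm numerically:
  x=-2.620: |R|=0.71916 <1
  x=-2.439: |R|=0.63933 <1
  x=-1.545: |R|=0.18029 <1
  x=-1.396: |R|=0.09131 <1
  x=-3.741: |R|=1.13992 >1
  x=-3.718: |R|=1.13237 >1
  x=-3.578: |R|=1.08557 >1
Stable set (-3.3333, 0).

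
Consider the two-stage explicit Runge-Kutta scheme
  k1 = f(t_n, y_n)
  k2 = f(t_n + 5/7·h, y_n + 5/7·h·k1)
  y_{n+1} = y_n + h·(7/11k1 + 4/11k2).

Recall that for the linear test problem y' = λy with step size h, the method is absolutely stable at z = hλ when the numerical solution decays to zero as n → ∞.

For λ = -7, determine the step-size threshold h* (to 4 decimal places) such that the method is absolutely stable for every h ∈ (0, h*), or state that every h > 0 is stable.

Set f=λy, z=hλ:
  k1=λy_n ⇒ h·k1=z·y_n;  k2=λ(1+5/7z)y_n ⇒ h·k2=z(1+5/7z)y_n
  y_{n+1}/y_n = 1 + 7/11z + 4/11z(1+5/7z) = 1 + z + 20/77z²
  Hence R(z) = 1 + z + 20/77z².

Boundary: |R(x)|=1, x<0.
x=-1.1: |R|=0.2143
R=1: x+20/77x²=0 ⇒ x=−77/20=-3.8500; min R=1−1/(4·20/77)=0.0375>−1
Confirm numerically:
  x=-2.064: |R|=0.04252 <1
  x=-1.880: |R|=0.03803 <1
  x=-1.555: |R|=0.07306 <1
  x=-4.431: |R|=1.66868 >1
  x=-4.272: |R|=1.46826 >1
Interval (-3.8500, 0).

(-3.8500,0); λ=-7 ⇒ h* = (77/20)/7 = 0.5500.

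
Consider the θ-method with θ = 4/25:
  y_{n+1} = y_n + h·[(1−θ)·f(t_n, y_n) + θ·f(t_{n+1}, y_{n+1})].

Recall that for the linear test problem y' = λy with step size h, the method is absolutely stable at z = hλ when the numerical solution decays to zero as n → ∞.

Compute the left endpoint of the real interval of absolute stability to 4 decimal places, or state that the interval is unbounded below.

left endpoint -2.9412.

Test eqn y'=λy, z=hλ:
  y_{n+1} = y_n + z·[21/25·y_n + 4/25·y_{n+1}] ⇒ (1 − 4/25z)y_{n+1} = (1 + 21/25z)y_n
  R(z) = (1 + 21/25z)/(1 − 4/25z).

Need |R(x)|<1, x<0.
x=-0.36: |R|=0.6596
R=−1: 1+21/25x = −1+4/25x ⇒ -17/25x=2 ⇒ x=2/(-17/25)=-2.9412
Confirm numerically:
  x=-2.824: |R|=0.94512 <1
  x=-2.680: |R|=0.87570 <1
  x=-2.001: |R|=0.51573 <1
  x=-3.454: |R|=1.22460 >1
  x=-3.022: |R|=1.03705 >1
So |R|<1 on (-2.9412, 0).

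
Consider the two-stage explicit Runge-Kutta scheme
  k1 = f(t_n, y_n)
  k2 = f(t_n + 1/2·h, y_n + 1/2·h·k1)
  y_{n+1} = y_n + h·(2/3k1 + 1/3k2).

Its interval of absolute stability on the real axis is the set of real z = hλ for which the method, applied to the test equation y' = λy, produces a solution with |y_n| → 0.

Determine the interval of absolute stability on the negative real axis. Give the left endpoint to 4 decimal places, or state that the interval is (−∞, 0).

Set f=λy, z=hλ:
  k1=λy_n ⇒ h·k1=z·y_n;  k2=λ(1+1/2z)y_n ⇒ h·k2=z(1+1/2z)y_n
  y_{n+1}/y_n = 1 + 2/3z + 1/3z(1+1/2z) = 1 + z + 1/6z²
  R(z) = 1 + z + 1/6z².

Solve |R(x)|<1 on ℝ⁻.
x=-0.73: |R|=0.3588
R=1: x+1/6x²=0 ⇒ x=−6=-6.0000; min R=1−1/(4·1/6)=-0.5000>−1
Confirm numerically:
  x=-4.750: |R|=0.01042 <1
  x=-4.170: |R|=0.27185 <1
  x=-3.452: |R|=0.46595 <1
  x=-2.713: |R|=0.48627 <1
  x=-6.561: |R|=1.61345 >1
  x=-6.421: |R|=1.45054 >1
  x=-6.284: |R|=1.29744 >1
Stable set (-6.0000, 0).

(-6.0000, 0).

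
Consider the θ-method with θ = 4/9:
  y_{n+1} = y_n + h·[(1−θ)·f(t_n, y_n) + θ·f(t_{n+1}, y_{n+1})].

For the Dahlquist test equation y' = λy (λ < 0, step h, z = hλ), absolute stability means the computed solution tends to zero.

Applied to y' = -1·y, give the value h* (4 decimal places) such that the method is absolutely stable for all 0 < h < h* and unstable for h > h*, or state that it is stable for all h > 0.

(-18.0000,0); λ=-1 ⇒ h* = (18)/1 = 18.0000.

Test eqn y'=λy, z=hλ:
  y_{n+1} = y_n + z·[5/9·y_n + 4/9·y_{n+1}] ⇒ (1 − 4/9z)y_{n+1} = (1 + 5/9z)y_n
  so R(z) = (1 + 5/9z)/(1 − 4/9z).

Find x<0 with |R(x)|<1.
x=-1.27: |R|=0.1882
R=−1: 1+5/9x = −1+4/9x ⇒ -1/9x=2 ⇒ x=2/(-1/9)=-18.0000
Confirm numerically:
  x=-17.820: |R|=0.99776 <1
  x=-11.307: |R|=0.87658 <1
  x=-9.727: |R|=0.82731 <1
  x=-9.681: |R|=0.82569 <1
  x=-18.516: |R|=1.00621 >1
  x=-18.099: |R|=1.00122 >1
Interval (-18.0000, 0).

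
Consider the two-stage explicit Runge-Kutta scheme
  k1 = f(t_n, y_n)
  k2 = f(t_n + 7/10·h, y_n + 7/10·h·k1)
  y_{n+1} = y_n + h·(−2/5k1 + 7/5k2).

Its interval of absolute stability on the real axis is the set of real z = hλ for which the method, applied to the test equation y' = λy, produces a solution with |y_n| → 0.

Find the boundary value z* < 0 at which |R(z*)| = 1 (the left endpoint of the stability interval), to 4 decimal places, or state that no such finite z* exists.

Set f=λy, z=hλ:
  k1=λy_n ⇒ h·k1=z·y_n;  k2=λ(1+7/10z)y_n ⇒ h·k2=z(1+7/10z)y_n
  y_{n+1}/y_n = 1 − 2/5z + 7/5z(1+7/10z) = 1 + z + 49/50z²
  Hence R(z) = 1 + z + 49/50z².

Solve |R(x)|<1 on ℝ⁻.
x=-0.76: |R|=0.8060
R=1: x+49/50x²=0 ⇒ x=−50/49=-1.0204; min R=1−1/(4·49/50)=0.7449>−1
Confirm numerically:
  x=-0.596: |R|=0.75211 <1
  x=-0.511: |R|=0.74490 <1
  x=-0.505: |R|=0.74492 <1
  x=-1.608: |R|=1.92595 >1
  x=-1.593: |R|=1.89390 >1
  x=-1.138: |R|=1.13114 >1
So |R|<1 on (-1.0204, 0).

z* = -1.0204.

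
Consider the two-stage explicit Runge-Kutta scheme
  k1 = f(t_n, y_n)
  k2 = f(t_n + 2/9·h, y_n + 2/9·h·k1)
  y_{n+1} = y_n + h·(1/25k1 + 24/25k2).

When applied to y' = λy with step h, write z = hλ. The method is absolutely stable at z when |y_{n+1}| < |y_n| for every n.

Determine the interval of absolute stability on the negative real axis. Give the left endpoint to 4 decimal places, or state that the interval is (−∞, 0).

(-4.6875, 0).

With y'=λy (z=hλ):
  k1=λy_n ⇒ h·k1=z·y_n;  k2=λ(1+2/9z)y_n ⇒ h·k2=z(1+2/9z)y_n
  y_{n+1}/y_n = 1 + 1/25z + 24/25z(1+2/9z) = 1 + z + 16/75z²
  so R(z) = 1 + z + 16/75z².

Find x<0 with |R(x)|<1.
x=-1.64: |R|=0.0662
R=1: x+16/75x²=0 ⇒ x=−75/16=-4.6875; min R=1−1/(4·16/75)=-0.1719>−1
Confirm numerically:
  x=-4.081: |R|=0.47197 <1
  x=-3.842: |R|=0.30701 <1
  x=-2.898: |R|=0.10634 <1
  x=-5.001: |R|=1.33447 >1
  x=-4.988: |R|=1.31976 >1
  x=-4.947: |R|=1.27387 >1
Stable set (-4.6875, 0).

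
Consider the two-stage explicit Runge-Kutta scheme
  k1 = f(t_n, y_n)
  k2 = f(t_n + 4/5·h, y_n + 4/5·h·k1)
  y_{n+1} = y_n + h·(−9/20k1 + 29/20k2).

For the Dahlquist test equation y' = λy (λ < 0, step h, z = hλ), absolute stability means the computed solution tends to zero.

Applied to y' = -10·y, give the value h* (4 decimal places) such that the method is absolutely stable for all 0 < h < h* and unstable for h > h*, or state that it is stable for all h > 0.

(-0.8621,0); λ=-10 ⇒ h* = (25/29)/10 = 0.0862.

Test eqn y'=λy, z=hλ:
  k1=λy_n ⇒ h·k1=z·y_n;  k2=λ(1+4/5z)y_n ⇒ h·k2=z(1+4/5z)y_n
  y_{n+1}/y_n = 1 − 9/20z + 29/20z(1+4/5z) = 1 + z + 29/25z²
  R(z) = 1 + z + 29/25z².

Boundary: |R(x)|=1, x<0.
x=-0.74: |R|=0.8952
R=1: x+29/25x²=0 ⇒ x=−25/29=-0.8621; min R=1−1/(4·29/25)=0.7845>−1
Confirm numerically:
  x=-0.789: |R|=0.93312 <1
  x=-0.757: |R|=0.90774 <1
  x=-0.564: |R|=0.80499 <1
  x=-0.434: |R|=0.78449 <1
  x=-1.451: |R|=1.99127 >1
  x=-1.167: |R|=1.41279 >1
  x=-1.143: |R|=1.37248 >1
Stable set (-0.8621, 0).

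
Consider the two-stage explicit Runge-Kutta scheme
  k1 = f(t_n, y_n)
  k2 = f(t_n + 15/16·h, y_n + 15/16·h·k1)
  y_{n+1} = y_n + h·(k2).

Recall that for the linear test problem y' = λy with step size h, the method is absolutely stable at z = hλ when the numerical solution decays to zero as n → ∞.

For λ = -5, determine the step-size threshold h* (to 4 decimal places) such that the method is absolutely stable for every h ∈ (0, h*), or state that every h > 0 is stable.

(-1.0667,0); λ=-5 ⇒ h* = (16/15)/5 = 0.2133.

On y'=λy, z=hλ:
  k1=λy_n ⇒ h·k1=z·y_n;  k2=λ(1+15/16z)y_n ⇒ h·k2=z(1+15/16z)y_n
  y_{n+1}/y_n = 1 + z(1+15/16z) = 1 + z + 15/16z²
  ⇒ R(z) = 1 + z + 15/16z².

Need |R(x)|<1, x<0.
x=-0.35: |R|=0.7648
R=1: x+15/16x²=0 ⇒ x=−16/15=-1.0667; min R=1−1/(4·15/16)=0.7333>−1
Confirm numerically:
  x=-0.721: |R|=0.76635 <1
  x=-0.567: |R|=0.73440 <1
  x=-0.539: |R|=0.73336 <1
  x=-0.462: |R|=0.73810 <1
  x=-1.655: |R|=1.91284 >1
  x=-1.288: |R|=1.26726 >1
So |R|<1 on (-1.0667, 0).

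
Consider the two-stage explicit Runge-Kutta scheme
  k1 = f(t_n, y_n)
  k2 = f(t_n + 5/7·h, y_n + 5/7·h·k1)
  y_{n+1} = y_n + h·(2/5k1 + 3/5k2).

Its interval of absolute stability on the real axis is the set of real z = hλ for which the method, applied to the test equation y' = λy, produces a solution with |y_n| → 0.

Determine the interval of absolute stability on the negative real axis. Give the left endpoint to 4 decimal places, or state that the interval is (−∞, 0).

(-2.3333, 0).

On y'=λy, z=hλ:
  k1=λy_n ⇒ h·k1=z·y_n;  k2=λ(1+5/7z)y_n ⇒ h·k2=z(1+5/7z)y_n
  y_{n+1}/y_n = 1 + 2/5z + 3/5z(1+5/7z) = 1 + z + 3/7z²
  ⇒ R(z) = 1 + z + 3/7z².

Boundary: |R(x)|=1, x<0.
x=-1.24: |R|=0.4190
R=1: x+3/7x²=0 ⇒ x=−7/3=-2.3333; min R=1−1/(4·3/7)=0.4167>−1
Confirm numerically:
  x=-2.186: |R|=0.86197 <1
  x=-2.152: |R|=0.83276 <1
  x=-1.367: |R|=0.43387 <1
  x=-1.176: |R|=0.41670 <1
  x=-2.833: |R|=1.60667 >1
  x=-2.822: |R|=1.59101 >1
  x=-2.411: |R|=1.08025 >1
Interval (-2.3333, 0).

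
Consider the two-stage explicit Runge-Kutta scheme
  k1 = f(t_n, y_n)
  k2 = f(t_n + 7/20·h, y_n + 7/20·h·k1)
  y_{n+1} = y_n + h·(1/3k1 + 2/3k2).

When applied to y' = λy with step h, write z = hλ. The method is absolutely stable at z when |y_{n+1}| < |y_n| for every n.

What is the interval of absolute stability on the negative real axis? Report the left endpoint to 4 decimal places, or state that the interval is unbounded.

On y'=λy, z=hλ:
  k1=λy_n ⇒ h·k1=z·y_n;  k2=λ(1+7/20z)y_n ⇒ h·k2=z(1+7/20z)y_n
  y_{n+1}/y_n = 1 + 1/3z + 2/3z(1+7/20z) = 1 + z + 7/30z²
  ⇒ R(z) = 1 + z + 7/30z².

Need |R(x)|<1, x<0.
x=-1.54: |R|=0.0134
R=1: x+7/30x²=0 ⇒ x=−30/7=-4.2857; min R=1−1/(4·7/30)=-0.0714>−1
Confirm numerically:
  x=-3.227: |R|=0.20282 <1
  x=-2.196: |R|=0.07077 <1
  x=-2.159: |R|=0.07137 <1
  x=-2.004: |R|=0.06693 <1
  x=-4.813: |R|=1.59216 >1
  x=-4.776: |R|=1.54637 >1
  x=-4.625: |R|=1.36615 >1
Interval (-4.2857, 0).

(-4.2857, 0).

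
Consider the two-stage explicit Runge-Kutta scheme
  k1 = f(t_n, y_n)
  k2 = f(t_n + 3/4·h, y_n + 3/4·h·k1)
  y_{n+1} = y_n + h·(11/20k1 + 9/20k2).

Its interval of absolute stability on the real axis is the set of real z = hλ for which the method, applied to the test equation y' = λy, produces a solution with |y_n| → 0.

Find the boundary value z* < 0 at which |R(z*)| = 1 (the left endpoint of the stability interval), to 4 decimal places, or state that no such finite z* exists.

Set f=λy, z=hλ:
  k1=λy_n ⇒ h·k1=z·y_n;  k2=λ(1+3/4z)y_n ⇒ h·k2=z(1+3/4z)y_n
  y_{n+1}/y_n = 1 + 11/20z + 9/20z(1+3/4z) = 1 + z + 27/80z²
  ⇒ R(z) = 1 + z + 27/80z².

Solve |R(x)|<1 on ℝ⁻.
x=-1.4: |R|=0.2615
R=1: x+27/80x²=0 ⇒ x=−80/27=-2.9630; min R=1−1/(4·27/80)=0.2593>−1
Confirm numerically:
  x=-1.570: |R|=0.26190 <1
  x=-1.461: |R|=0.25940 <1
  x=-1.439: |R|=0.25987 <1
  x=-3.187: |R|=1.24098 >1
  x=-2.999: |R|=1.03648 >1
Stable set (-2.9630, 0).

left endpoint -2.9630.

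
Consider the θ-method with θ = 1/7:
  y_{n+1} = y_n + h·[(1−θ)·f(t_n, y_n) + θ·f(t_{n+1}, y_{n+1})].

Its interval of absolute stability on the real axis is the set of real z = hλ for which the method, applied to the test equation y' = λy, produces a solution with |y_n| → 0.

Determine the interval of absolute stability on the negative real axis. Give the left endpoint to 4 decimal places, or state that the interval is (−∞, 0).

Set f=λy, z=hλ:
  y_{n+1} = y_n + z·[6/7·y_n + 1/7·y_{n+1}] ⇒ (1 − 1/7z)y_{n+1} = (1 + 6/7z)y_n
  R(z) = (1 + 6/7z)/(1 − 1/7z).

Need |R(x)|<1, x<0.
x=-1.46: |R|=0.2080
R=−1: 1+6/7x = −1+1/7x ⇒ -5/7x=2 ⇒ x=2/(-5/7)=-2.8000
Confirm numerically:
  x=-2.349: |R|=0.75880 <1
  x=-1.997: |R|=0.55374 <1
  x=-1.628: |R|=0.32082 <1
  x=-1.306: |R|=0.10065 <1
  x=-3.283: |R|=1.23485 >1
  x=-3.018: |R|=1.10880 >1
  x=-2.888: |R|=1.04450 >1
So |R|<1 on (-2.8000, 0).

(-2.8000, 0).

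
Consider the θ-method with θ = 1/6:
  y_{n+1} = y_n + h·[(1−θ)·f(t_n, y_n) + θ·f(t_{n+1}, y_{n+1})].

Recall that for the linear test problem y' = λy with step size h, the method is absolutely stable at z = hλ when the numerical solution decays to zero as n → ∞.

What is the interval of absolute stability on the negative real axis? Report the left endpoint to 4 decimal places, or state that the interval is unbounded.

(-3.0000, 0).

Test eqn y'=λy, z=hλ:
  y_{n+1} = y_n + z·[5/6·y_n + 1/6·y_{n+1}] ⇒ (1 − 1/6z)y_{n+1} = (1 + 5/6z)y_n
  R(z) = (1 + 5/6z)/(1 − 1/6z).

Boundary: |R(x)|=1, x<0.
x=-1.19: |R|=0.0070
R=−1: 1+5/6x = −1+1/6x ⇒ -2/3x=2 ⇒ x=2/(-2/3)=-3.0000
Confirm numerically:
  x=-2.873: |R|=0.94275 <1
  x=-2.668: |R|=0.84679 <1
  x=-1.706: |R|=0.32832 <1
  x=-3.385: |R|=1.16409 >1
  x=-3.194: |R|=1.08440 >1
  x=-3.085: |R|=1.03742 >1
Interval (-3.0000, 0).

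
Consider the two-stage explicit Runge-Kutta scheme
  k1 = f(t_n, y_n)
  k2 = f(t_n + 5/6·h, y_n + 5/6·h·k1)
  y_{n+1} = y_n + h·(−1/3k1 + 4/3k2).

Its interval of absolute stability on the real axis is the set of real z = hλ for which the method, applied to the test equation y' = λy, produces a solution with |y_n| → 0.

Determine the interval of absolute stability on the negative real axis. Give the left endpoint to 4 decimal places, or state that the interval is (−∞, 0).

On y'=λy, z=hλ:
  k1=λy_n ⇒ h·k1=z·y_n;  k2=λ(1+5/6z)y_n ⇒ h·k2=z(1+5/6z)y_n
  y_{n+1}/y_n = 1 − 1/3z + 4/3z(1+5/6z) = 1 + z + 10/9z²
  Hence R(z) = 1 + z + 10/9z².

Need |R(x)|<1, x<0.
x=-0.78: |R|=0.8960
R=1: x+10/9x²=0 ⇒ x=−9/10=-0.9000; min R=1−1/(4·10/9)=0.7750>−1
Confirm numerically:
  x=-0.760: |R|=0.88178 <1
  x=-0.594: |R|=0.79804 <1
  x=-0.563: |R|=0.78919 <1
  x=-0.517: |R|=0.77999 <1
  x=-1.454: |R|=1.89502 >1
  x=-1.305: |R|=1.58725 >1
  x=-1.200: |R|=1.40000 >1
Interval (-0.9000, 0).

z∈(-0.9000,0).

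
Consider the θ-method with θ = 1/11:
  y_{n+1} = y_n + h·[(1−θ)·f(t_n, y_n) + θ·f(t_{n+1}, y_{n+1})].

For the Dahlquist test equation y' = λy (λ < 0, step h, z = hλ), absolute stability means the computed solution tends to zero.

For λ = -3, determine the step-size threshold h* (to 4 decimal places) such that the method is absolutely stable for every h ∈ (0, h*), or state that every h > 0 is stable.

(-2.4444,0); λ=-3 ⇒ h* = (22/9)/3 = 0.8148.

On y'=λy, z=hλ:
  y_{n+1} = y_n + z·[10/11·y_n + 1/11·y_{n+1}] ⇒ (1 − 1/11z)y_{n+1} = (1 + 10/11z)y_n
  Hence R(z) = (1 + 10/11z)/(1 − 1/11z).

Solve |R(x)|<1 on ℝ⁻.
x=-1.61: |R|=0.4044
R=−1: 1+10/11x = −1+1/11x ⇒ -9/11x=2 ⇒ x=2/(-9/11)=-2.4444
Confirm numerically:
  x=-1.832: |R|=0.57045 <1
  x=-1.656: |R|=0.43932 <1
  x=-1.399: |R|=0.24115 <1
  x=-1.079: |R|=0.01739 <1
  x=-2.845: |R|=1.26038 >1
  x=-2.532: |R|=1.05823 >1
  x=-2.492: |R|=1.03172 >1
So |R|<1 on (-2.4444, 0).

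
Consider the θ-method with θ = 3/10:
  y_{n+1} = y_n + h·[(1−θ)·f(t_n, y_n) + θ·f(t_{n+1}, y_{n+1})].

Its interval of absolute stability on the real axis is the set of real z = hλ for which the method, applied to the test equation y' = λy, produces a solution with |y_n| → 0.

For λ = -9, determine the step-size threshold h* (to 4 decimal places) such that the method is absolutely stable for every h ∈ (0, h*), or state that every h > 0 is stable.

Test eqn y'=λy, z=hλ:
  y_{n+1} = y_n + z·[7/10·y_n + 3/10·y_{n+1}] ⇒ (1 − 3/10z)y_{n+1} = (1 + 7/10z)y_n
  ⇒ R(z) = (1 + 7/10z)/(1 − 3/10z).

Need |R(x)|<1, x<0.
x=-1.07: |R|=0.1900
R=−1: 1+7/10x = −1+3/10x ⇒ -2/5x=2 ⇒ x=2/(-2/5)=-5.0000
Confirm numerically:
  x=-3.987: |R|=0.81549 <1
  x=-3.555: |R|=0.72030 <1
  x=-3.299: |R|=0.65804 <1
  x=-5.364: |R|=1.05580 >1
  x=-5.332: |R|=1.05108 >1
  x=-5.220: |R|=1.03429 >1
Stable set (-5.0000, 0).

(-5.0000,0); λ=-9 ⇒ h* = (5)/9 = 0.5556.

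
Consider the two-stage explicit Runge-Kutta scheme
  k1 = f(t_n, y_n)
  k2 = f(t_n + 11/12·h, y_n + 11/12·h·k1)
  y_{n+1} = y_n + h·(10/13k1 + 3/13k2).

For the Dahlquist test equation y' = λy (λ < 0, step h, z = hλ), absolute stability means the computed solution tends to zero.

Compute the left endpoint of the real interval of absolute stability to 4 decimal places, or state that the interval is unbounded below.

left endpoint -4.7273.

On y'=λy, z=hλ:
  k1=λy_n ⇒ h·k1=z·y_n;  k2=λ(1+11/12z)y_n ⇒ h·k2=z(1+11/12z)y_n
  y_{n+1}/y_n = 1 + 10/13z + 3/13z(1+11/12z) = 1 + z + 11/52z²
  so R(z) = 1 + z + 11/52z².

Find x<0 with |R(x)|<1.
x=-1.1: |R|=0.1560
R=1: x+11/52x²=0 ⇒ x=−52/11=-4.7273; min R=1−1/(4·11/52)=-0.1818>−1
Confirm numerically:
  x=-2.856: |R|=0.13054 <1
  x=-2.096: |R|=0.16667 <1
  x=-1.937: |R|=0.14331 <1
  x=-5.310: |R|=1.65456 >1
  x=-5.162: |R|=1.47471 >1
  x=-4.876: |R|=1.15341 >1
Stable set (-4.7273, 0).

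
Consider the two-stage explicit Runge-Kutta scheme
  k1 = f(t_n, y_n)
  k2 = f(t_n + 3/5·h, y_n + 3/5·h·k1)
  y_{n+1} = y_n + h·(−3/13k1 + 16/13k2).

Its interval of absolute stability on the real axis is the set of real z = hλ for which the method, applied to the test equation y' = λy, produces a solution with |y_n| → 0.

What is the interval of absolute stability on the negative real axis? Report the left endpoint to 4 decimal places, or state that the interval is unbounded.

z∈(-1.3542,0).

With y'=λy (z=hλ):
  k1=λy_n ⇒ h·k1=z·y_n;  k2=λ(1+3/5z)y_n ⇒ h·k2=z(1+3/5z)y_n
  y_{n+1}/y_n = 1 − 3/13z + 16/13z(1+3/5z) = 1 + z + 48/65z²
  so R(z) = 1 + z + 48/65z².

Boundary: |R(x)|=1, x<0.
x=-0.89: |R|=0.6949
R=1: x+48/65x²=0 ⇒ x=−65/48=-1.3542; min R=1−1/(4·48/65)=0.6615>−1
Confirm numerically:
  x=-1.140: |R|=0.81970 <1
  x=-0.838: |R|=0.68058 <1
  x=-0.806: |R|=0.67373 <1
  x=-1.945: |R|=1.84862 >1
  x=-1.755: |R|=1.51948 >1
  x=-1.393: |R|=1.03995 >1
Stable set (-1.3542, 0).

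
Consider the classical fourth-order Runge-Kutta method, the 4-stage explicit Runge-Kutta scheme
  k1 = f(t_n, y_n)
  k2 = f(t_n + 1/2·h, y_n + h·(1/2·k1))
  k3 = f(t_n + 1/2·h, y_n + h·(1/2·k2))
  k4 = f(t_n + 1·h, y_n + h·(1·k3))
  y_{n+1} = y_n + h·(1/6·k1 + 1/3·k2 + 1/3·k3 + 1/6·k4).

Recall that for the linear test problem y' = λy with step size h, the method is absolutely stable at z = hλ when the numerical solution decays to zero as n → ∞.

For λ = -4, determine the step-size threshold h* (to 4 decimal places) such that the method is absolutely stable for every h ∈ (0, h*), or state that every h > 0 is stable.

(-2.7853,0); λ=-4 ⇒ h* = 0.6963.

Test eqn y'=λy, z=hλ:
  order 4, 4-stage ⇒ R(z)=1+z+z^2/2+z^3/6+z^4/24
  (e.g. R(-1.33)=0.29272, |R|=0.29272)

Solve |R(x)|<1 on ℝ⁻.
x=-1.33: |R|=0.2927
|R(-3.11)|=1.6106 |R(-1.42)|=0.2804 |R(-1.07)|=0.3529
Bisect:
  x_lo=-3.2750 |R|=2.0268  x_hi=-0.2093 |R|=0.8111
  mid=-1.74219 |R|=0.27796 →hi
  mid=-2.50862 |R|=0.65693 →hi
  mid=-2.89183 |R|=1.17287 →lo
  mid=-2.70022 |R|=0.87914 →hi
  mid=-2.79603 |R|=1.01630 →lo
  mid=-2.74813 |R|=0.94539 →hi
  mid=-2.77208 |R|=0.98025 →hi
  mid=-2.78405 |R|=0.99813 →hi
  ...
  [-2.78536,-2.78517] ⇒ x*=-2.7853
Stable set (-2.7853, 0).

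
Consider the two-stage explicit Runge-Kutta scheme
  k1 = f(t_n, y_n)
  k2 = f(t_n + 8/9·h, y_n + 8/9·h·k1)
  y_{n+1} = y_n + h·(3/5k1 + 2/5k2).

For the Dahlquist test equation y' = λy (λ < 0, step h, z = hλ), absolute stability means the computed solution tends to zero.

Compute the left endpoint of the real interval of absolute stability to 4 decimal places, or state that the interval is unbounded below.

Test eqn y'=λy, z=hλ:
  k1=λy_n ⇒ h·k1=z·y_n;  k2=λ(1+8/9z)y_n ⇒ h·k2=z(1+8/9z)y_n
  y_{n+1}/y_n = 1 + 3/5z + 2/5z(1+8/9z) = 1 + z + 16/45z²
  ⇒ R(z) = 1 + z + 16/45z².

Solve |R(x)|<1 on ℝ⁻.
x=-0.52: |R|=0.5761
R=1: x+16/45x²=0 ⇒ x=−45/16=-2.8125; min R=1−1/(4·16/45)=0.2969>−1
Confirm numerically:
  x=-2.751: |R|=0.93984 <1
  x=-2.060: |R|=0.44884 <1
  x=-1.361: |R|=0.29760 <1
  x=-1.285: |R|=0.30210 <1
  x=-3.088: |R|=1.30249 >1
  x=-3.072: |R|=1.28344 >1
  x=-3.071: |R|=1.28226 >1
Stable set (-2.8125, 0).

z* = -2.8125.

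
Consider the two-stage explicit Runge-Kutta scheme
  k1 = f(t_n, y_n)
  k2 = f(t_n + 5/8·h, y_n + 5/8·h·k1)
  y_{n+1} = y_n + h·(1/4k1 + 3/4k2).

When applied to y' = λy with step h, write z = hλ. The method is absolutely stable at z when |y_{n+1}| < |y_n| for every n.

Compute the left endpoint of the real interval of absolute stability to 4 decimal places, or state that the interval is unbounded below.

Test eqn y'=λy, z=hλ:
  k1=λy_n ⇒ h·k1=z·y_n;  k2=λ(1+5/8z)y_n ⇒ h·k2=z(1+5/8z)y_n
  y_{n+1}/y_n = 1 + 1/4z + 3/4z(1+5/8z) = 1 + z + 15/32z²
  R(z) = 1 + z + 15/32z².

Find x<0 with |R(x)|<1.
x=-1.44: |R|=0.5320
R=1: x+15/32x²=0 ⇒ x=−32/15=-2.1333; min R=1−1/(4·15/32)=0.4667>−1
Confirm numerically:
  x=-1.756: |R|=0.68941 <1
  x=-1.382: |R|=0.51328 <1
  x=-1.350: |R|=0.50430 <1
  x=-2.727: |R|=1.75887 >1
  x=-2.454: |R|=1.36887 >1
  x=-2.166: |R|=1.03317 >1
Interval (-2.1333, 0).

z* = -2.1333.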